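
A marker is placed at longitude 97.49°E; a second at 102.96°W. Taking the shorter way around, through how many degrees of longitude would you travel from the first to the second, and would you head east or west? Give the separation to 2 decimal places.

Raw difference: -102.96 − 97.49 = -200.45°.
Normalise into (−180°, 180°]: -200.45° + 360° = 159.55°.
Positive ⇒ the second point lies to the east; separation 159.55°.

159.55° east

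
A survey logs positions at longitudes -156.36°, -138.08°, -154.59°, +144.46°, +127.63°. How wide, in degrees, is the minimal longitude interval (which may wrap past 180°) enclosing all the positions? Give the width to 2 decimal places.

Sort the longitudes: -156.36°, -154.59°, -138.08°, +127.63°, +144.46°.
Eastward gaps between consecutive values (wrapping around): 1.77°, 16.51°, 265.71°, 16.83°, 59.18°.
Largest gap = 265.71° ⇒ minimal covering band is its complement: 360° − 265.71° = 94.29°.
Band runs from +127.63° eastward to -138.08°, crossing the antimeridian.

94.29°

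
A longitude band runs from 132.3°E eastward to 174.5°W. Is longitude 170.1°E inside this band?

Band width going east from +132.3° to -174.5°: ((-174.5 − 132.3) mod 360) = 53.2°.
Offset of +170.1° east of the west edge: ((170.1 − 132.3) mod 360) = 37.8°.
37.8° ≤ 53.2° ⇒ inside.

Yes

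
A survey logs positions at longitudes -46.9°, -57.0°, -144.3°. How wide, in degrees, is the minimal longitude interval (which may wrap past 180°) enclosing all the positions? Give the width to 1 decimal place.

97.4°

Sort the longitudes: -144.3°, -57.0°, -46.9°.
Eastward gaps between consecutive values (wrapping around): 87.3°, 10.1°, 262.6°.
Largest gap = 262.6° ⇒ minimal covering band is its complement: 360° − 262.6° = 97.4°.
Band runs from -144.3° eastward to -46.9°.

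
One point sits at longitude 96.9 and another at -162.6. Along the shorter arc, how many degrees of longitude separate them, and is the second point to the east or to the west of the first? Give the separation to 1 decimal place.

100.5° east

Raw difference: -162.6 − 96.9 = -259.5°.
Normalise into (−180°, 180°]: -259.5° + 360° = 100.5°.
Positive ⇒ the second point lies to the east; separation 100.5°.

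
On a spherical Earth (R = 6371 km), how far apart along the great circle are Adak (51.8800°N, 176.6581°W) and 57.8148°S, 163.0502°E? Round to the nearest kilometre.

12336 km

Δλ = 163.0502 − -176.6581 = 339.7083°; wrapped into (−180°, 180°]: -20.2917°.
Δφ = -57.8148 − 51.8800 = -109.6948°.
a = sin²(Δφ/2) + cos φ₁ · cos φ₂ · sin²(Δλ/2) = 0.678708.
c = 2·atan2(√a, √(1−a)) = 1.93630 rad → d = 6371·c ≈ 12336.14 km.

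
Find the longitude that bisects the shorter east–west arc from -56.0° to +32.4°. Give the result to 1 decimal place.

-11.8°

Signed shortest Δλ from -56.0° to +32.4° is +88.4°.
Midpoint longitude = -56.0° + (+88.4°)/2 = -56.0° + 44.2° = -11.8°.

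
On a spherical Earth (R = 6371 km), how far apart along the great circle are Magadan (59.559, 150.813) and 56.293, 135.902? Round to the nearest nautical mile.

Δλ = 135.902 − 150.813 = -14.911°.
Δφ = 56.293 − 59.559 = -3.266°.
a = sin²(Δφ/2) + cos φ₁ · cos φ₂ · sin²(Δλ/2) = 0.005546.
c = 2·atan2(√a, √(1−a)) = 0.14908 rad → d = 6371·c ≈ 949.79 km ≈ 512.85 nmi.

513 nmi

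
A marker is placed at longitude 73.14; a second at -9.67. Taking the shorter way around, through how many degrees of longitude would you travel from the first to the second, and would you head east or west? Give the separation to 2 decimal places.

Raw difference: -9.67 − 73.14 = -82.81°.
Normalise into (−180°, 180°]: -82.81° stays -82.81°.
Negative ⇒ the second point lies to the west; separation 82.81°.

82.81° west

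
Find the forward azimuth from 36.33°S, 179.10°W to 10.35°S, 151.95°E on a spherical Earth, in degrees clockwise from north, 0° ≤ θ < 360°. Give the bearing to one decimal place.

307.5°

Δλ = 151.95 − -179.10 = 331.05°; wrapped into (−180°, 180°]: -28.95°.
θ = atan2( sin Δλ · cos φ₂ , cos φ₁ · sin φ₂ − sin φ₁ · cos φ₂ · cos Δλ )
  = atan2(-0.47617, 0.36523) = -52.511° → normalised to [0°, 360°): 307.489°.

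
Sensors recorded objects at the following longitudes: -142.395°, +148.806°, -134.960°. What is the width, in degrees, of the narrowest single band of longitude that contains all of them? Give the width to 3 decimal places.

76.234°

Sort the longitudes: -142.395°, -134.960°, +148.806°.
Eastward gaps between consecutive values (wrapping around): 7.435°, 283.766°, 68.799°.
Largest gap = 283.766° ⇒ minimal covering band is its complement: 360° − 283.766° = 76.234°.
Band runs from +148.806° eastward to -134.960°, crossing the antimeridian.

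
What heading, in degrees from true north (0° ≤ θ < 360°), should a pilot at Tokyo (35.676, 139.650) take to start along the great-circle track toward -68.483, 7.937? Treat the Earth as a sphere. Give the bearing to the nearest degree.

Δλ = 7.937 − 139.650 = -131.713°.
θ = atan2( sin Δλ · cos φ₂ , cos φ₁ · sin φ₂ − sin φ₁ · cos φ₂ · cos Δλ )
  = atan2(-0.27379, -0.61338) = -155.946° → normalised to [0°, 360°): 204.054°.

204°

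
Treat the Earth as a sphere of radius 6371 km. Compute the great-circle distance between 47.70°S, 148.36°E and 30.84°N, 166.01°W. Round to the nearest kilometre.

Δλ = -166.01 − 148.36 = -314.37°; wrapped into (−180°, 180°]: 45.63°.
Δφ = 30.84 − -47.70 = 78.54°.
a = sin²(Δφ/2) + cos φ₁ · cos φ₂ · sin²(Δλ/2) = 0.487541.
c = 2·atan2(√a, √(1−a)) = 1.54588 rad → d = 6371·c ≈ 9848.77 km.

9849 km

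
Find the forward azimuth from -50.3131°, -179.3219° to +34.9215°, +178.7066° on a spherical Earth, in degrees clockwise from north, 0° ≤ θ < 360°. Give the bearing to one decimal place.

358.4°

Δλ = 178.7066 − -179.3219 = 358.0285°; wrapped into (−180°, 180°]: -1.9715°.
θ = atan2( sin Δλ · cos φ₂ , cos φ₁ · sin φ₂ − sin φ₁ · cos φ₂ · cos Δλ )
  = atan2(-0.02821, 0.99617) = -1.622° → normalised to [0°, 360°): 358.378°.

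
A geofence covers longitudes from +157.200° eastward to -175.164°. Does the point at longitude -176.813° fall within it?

Yes

Band width going east from +157.200° to -175.164°: ((-175.164 − 157.200) mod 360) = 27.636°.
Offset of -176.813° east of the west edge: ((-176.813 − 157.200) mod 360) = 25.987°.
25.987° ≤ 27.636° ⇒ inside.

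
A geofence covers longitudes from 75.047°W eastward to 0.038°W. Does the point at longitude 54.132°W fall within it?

Yes

Band width going east from -75.047° to -0.038°: ((-0.038 − -75.047) mod 360) = 75.009°.
Offset of -54.132° east of the west edge: ((-54.132 − -75.047) mod 360) = 20.915°.
20.915° ≤ 75.009° ⇒ inside.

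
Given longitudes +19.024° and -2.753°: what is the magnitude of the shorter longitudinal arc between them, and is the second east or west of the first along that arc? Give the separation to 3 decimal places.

Raw difference: -2.753 − 19.024 = -21.777°.
Normalise into (−180°, 180°]: -21.777° stays -21.777°.
Negative ⇒ the second point lies to the west; separation 21.777°.

21.777° west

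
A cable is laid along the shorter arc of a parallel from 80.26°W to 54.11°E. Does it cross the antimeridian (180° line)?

Signed shortest Δλ = ((54.11 − -80.26 + 180) mod 360) − 180 = 134.37°.
Going east by 134.37° from -80.26° reaches +54.11° without touching 180°.

No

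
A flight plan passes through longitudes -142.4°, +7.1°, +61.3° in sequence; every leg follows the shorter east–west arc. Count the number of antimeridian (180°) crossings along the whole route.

Leg 1: -142.4° → +7.1°, shortest Δλ = 149.5° (east) — does not cross 180°.
Leg 2: +7.1° → +61.3°, shortest Δλ = 54.2° (east) — does not cross 180°.
Total crossings: 0.

0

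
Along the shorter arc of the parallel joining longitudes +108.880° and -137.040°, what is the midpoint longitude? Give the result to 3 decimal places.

Signed shortest Δλ from +108.880° to -137.040° is +114.080°.
Midpoint longitude = +108.880° + (+114.080°)/2 = +108.880° + 57.040° = +165.920°.
(The naïve average (+108.880 + -137.040)/2 = -14.08° is on the wrong side of the globe.)

+165.920°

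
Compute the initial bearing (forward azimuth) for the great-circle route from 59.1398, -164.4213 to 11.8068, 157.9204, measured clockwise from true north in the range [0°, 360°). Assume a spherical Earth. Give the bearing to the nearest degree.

227°

Δλ = 157.9204 − -164.4213 = 322.3417°; wrapped into (−180°, 180°]: -37.6583°.
θ = atan2( sin Δλ · cos φ₂ , cos φ₁ · sin φ₂ − sin φ₁ · cos φ₂ · cos Δλ )
  = atan2(-0.59803, -0.56025) = -133.132° → normalised to [0°, 360°): 226.868°.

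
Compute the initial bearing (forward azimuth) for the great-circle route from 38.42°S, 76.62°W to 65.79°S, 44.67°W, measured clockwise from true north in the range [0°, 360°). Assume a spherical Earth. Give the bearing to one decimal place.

156.5°

Δλ = -44.67 − -76.62 = 31.95°.
θ = atan2( sin Δλ · cos φ₂ , cos φ₁ · sin φ₂ − sin φ₁ · cos φ₂ · cos Δλ )
  = atan2(0.21701, -0.49834) = 156.469° → normalised to [0°, 360°): 156.469°.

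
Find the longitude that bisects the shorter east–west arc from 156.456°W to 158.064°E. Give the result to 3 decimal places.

179.196°W

Signed shortest Δλ from -156.456° to +158.064° is -45.480°.
Midpoint longitude = -156.456° + (-45.480°)/2 = -156.456° − 22.740° = -179.196°.
(The naïve average (-156.456 + +158.064)/2 = 0.804° is on the wrong side of the globe.)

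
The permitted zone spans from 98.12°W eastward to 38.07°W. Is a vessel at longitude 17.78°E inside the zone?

No

Band width going east from -98.12° to -38.07°: ((-38.07 − -98.12) mod 360) = 60.05°.
Offset of +17.78° east of the west edge: ((17.78 − -98.12) mod 360) = 115.90°.
115.90° > 60.05° ⇒ outside.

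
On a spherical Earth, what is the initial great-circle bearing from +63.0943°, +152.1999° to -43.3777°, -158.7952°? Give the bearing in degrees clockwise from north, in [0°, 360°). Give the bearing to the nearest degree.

143°

Δλ = -158.7952 − 152.1999 = -310.9951°; wrapped into (−180°, 180°]: 49.0049°.
θ = atan2( sin Δλ · cos φ₂ , cos φ₁ · sin φ₂ − sin φ₁ · cos φ₂ · cos Δλ )
  = atan2(0.54860, -0.73599) = 143.300° → normalised to [0°, 360°): 143.300°.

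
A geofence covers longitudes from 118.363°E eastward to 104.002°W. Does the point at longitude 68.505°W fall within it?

Band width going east from +118.363° to -104.002°: ((-104.002 − 118.363) mod 360) = 137.635°.
Offset of -68.505° east of the west edge: ((-68.505 − 118.363) mod 360) = 173.132°.
173.132° > 137.635° ⇒ outside.

No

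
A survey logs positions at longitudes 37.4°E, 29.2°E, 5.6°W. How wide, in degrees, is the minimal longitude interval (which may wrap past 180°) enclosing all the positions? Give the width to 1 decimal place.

43.0°

Sort the longitudes: -5.6°, +29.2°, +37.4°.
Eastward gaps between consecutive values (wrapping around): 34.8°, 8.2°, 317.0°.
Largest gap = 317.0° ⇒ minimal covering band is its complement: 360° − 317.0° = 43.0°.
Band runs from -5.6° eastward to +37.4°.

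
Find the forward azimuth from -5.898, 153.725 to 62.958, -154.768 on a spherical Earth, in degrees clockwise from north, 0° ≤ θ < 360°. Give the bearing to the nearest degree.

21°

Δλ = -154.768 − 153.725 = -308.493°; wrapped into (−180°, 180°]: 51.507°.
θ = atan2( sin Δλ · cos φ₂ , cos φ₁ · sin φ₂ − sin φ₁ · cos φ₂ · cos Δλ )
  = atan2(0.35584, 0.91504) = 21.250° → normalised to [0°, 360°): 21.250°.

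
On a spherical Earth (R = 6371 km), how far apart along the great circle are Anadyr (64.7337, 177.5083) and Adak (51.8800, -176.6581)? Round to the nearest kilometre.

Δλ = -176.6581 − 177.5083 = -354.1664°; wrapped into (−180°, 180°]: 5.8336°.
Δφ = 51.8800 − 64.7337 = -12.8537°.
a = sin²(Δφ/2) + cos φ₁ · cos φ₂ · sin²(Δλ/2) = 0.013212.
c = 2·atan2(√a, √(1−a)) = 0.23039 rad → d = 6371·c ≈ 1467.83 km.

1468 km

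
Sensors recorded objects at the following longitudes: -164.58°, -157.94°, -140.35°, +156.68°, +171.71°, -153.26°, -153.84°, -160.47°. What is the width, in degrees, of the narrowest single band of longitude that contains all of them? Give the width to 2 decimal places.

62.97°

Sort the longitudes: -164.58°, -160.47°, -157.94°, -153.84°, -153.26°, -140.35°, +156.68°, +171.71°.
Eastward gaps between consecutive values (wrapping around): 4.11°, 2.53°, 4.10°, 0.58°, 12.91°, 297.03°, 15.03°, 23.71°.
Largest gap = 297.03° ⇒ minimal covering band is its complement: 360° − 297.03° = 62.97°.
Band runs from +156.68° eastward to -140.35°, crossing the antimeridian.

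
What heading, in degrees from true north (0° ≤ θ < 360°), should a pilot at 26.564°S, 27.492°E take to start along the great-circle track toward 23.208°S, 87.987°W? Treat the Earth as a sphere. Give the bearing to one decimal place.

Δλ = -87.987 − 27.492 = -115.479°.
θ = atan2( sin Δλ · cos φ₂ , cos φ₁ · sin φ₂ − sin φ₁ · cos φ₂ · cos Δλ )
  = atan2(-0.82969, -0.52928) = -122.535° → normalised to [0°, 360°): 237.465°.

237.5°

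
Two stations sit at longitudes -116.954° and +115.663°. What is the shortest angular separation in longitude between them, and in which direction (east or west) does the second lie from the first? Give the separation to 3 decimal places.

127.383° west

Raw difference: 115.663 − -116.954 = 232.617°.
Normalise into (−180°, 180°]: 232.617° − 360° = -127.383°.
Negative ⇒ the second point lies to the west; separation 127.383°.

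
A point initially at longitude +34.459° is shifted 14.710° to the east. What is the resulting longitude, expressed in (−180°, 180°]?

+49.169°

Start at +34.459°; shift +14.710° → +49.169°.
+49.169° already lies in (−180°, 180°].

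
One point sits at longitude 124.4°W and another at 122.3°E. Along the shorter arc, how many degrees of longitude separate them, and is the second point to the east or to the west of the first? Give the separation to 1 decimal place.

Raw difference: 122.3 − -124.4 = 246.7°.
Normalise into (−180°, 180°]: 246.7° − 360° = -113.3°.
Negative ⇒ the second point lies to the west; separation 113.3°.

113.3° west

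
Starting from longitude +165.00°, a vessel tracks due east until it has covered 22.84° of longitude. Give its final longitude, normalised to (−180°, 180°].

Start at +165.00°; shift +22.84° → +187.84°.
+187.84° lies outside (−180°, 180°]; subtract 360° → -172.16°.

-172.16°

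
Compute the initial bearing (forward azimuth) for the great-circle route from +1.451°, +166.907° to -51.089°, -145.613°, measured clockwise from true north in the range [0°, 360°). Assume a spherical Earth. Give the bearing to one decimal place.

149.6°

Δλ = -145.613 − 166.907 = -312.520°; wrapped into (−180°, 180°]: 47.480°.
θ = atan2( sin Δλ · cos φ₂ , cos φ₁ · sin φ₂ − sin φ₁ · cos φ₂ · cos Δλ )
  = atan2(0.46294, -0.78862) = 149.586° → normalised to [0°, 360°): 149.586°.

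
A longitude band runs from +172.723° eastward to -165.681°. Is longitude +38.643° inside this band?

No

Band width going east from +172.723° to -165.681°: ((-165.681 − 172.723) mod 360) = 21.596°.
Offset of +38.643° east of the west edge: ((38.643 − 172.723) mod 360) = 225.920°.
225.920° > 21.596° ⇒ outside.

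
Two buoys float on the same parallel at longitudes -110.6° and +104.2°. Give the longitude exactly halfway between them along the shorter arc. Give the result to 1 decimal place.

Signed shortest Δλ from -110.6° to +104.2° is -145.2°.
Midpoint longitude = -110.6° + (-145.2°)/2 = -110.6° − 72.6° = -183.2°.
Normalise into (−180°, 180°]: +176.8°.
(The naïve average (-110.6 + +104.2)/2 = -3.2° is on the wrong side of the globe.)

+176.8°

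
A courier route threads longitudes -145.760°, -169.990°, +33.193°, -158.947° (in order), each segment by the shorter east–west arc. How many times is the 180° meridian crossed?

Leg 1: -145.760° → -169.990°, shortest Δλ = -24.23° (west) — does not cross 180°.
Leg 2: -169.990° → +33.193°, shortest Δλ = -156.817° (west) — crosses 180°.
Leg 3: +33.193° → -158.947°, shortest Δλ = 167.86° (east) — crosses 180°.
Total crossings: 2.

2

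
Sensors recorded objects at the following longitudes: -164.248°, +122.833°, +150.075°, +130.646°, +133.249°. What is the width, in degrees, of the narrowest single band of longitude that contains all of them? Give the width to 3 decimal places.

72.919°

Sort the longitudes: -164.248°, +122.833°, +130.646°, +133.249°, +150.075°.
Eastward gaps between consecutive values (wrapping around): 287.081°, 7.813°, 2.603°, 16.826°, 45.677°.
Largest gap = 287.081° ⇒ minimal covering band is its complement: 360° − 287.081° = 72.919°.
Band runs from +122.833° eastward to -164.248°, crossing the antimeridian.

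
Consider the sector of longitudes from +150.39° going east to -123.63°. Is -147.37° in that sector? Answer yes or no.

Yes

Band width going east from +150.39° to -123.63°: ((-123.63 − 150.39) mod 360) = 85.98°.
Offset of -147.37° east of the west edge: ((-147.37 − 150.39) mod 360) = 62.24°.
62.24° ≤ 85.98° ⇒ inside.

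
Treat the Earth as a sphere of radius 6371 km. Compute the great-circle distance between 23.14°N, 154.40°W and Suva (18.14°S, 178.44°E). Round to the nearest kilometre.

Δλ = 178.44 − -154.40 = 332.84°; wrapped into (−180°, 180°]: -27.16°.
Δφ = -18.14 − 23.14 = -41.28°.
a = sin²(Δφ/2) + cos φ₁ · cos φ₂ · sin²(Δλ/2) = 0.172430.
c = 2·atan2(√a, √(1−a)) = 0.85643 rad → d = 6371·c ≈ 5456.30 km.

5456 km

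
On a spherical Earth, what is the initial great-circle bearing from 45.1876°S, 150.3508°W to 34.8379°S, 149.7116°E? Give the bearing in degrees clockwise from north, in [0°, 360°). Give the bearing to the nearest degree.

261°

Δλ = 149.7116 − -150.3508 = 300.0624°; wrapped into (−180°, 180°]: -59.9376°.
θ = atan2( sin Δλ · cos φ₂ , cos φ₁ · sin φ₂ − sin φ₁ · cos φ₂ · cos Δλ )
  = atan2(-0.71036, -0.11093) = -98.876° → normalised to [0°, 360°): 261.124°.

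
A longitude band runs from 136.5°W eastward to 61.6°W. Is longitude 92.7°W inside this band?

Yes

Band width going east from -136.5° to -61.6°: ((-61.6 − -136.5) mod 360) = 74.9°.
Offset of -92.7° east of the west edge: ((-92.7 − -136.5) mod 360) = 43.8°.
43.8° ≤ 74.9° ⇒ inside.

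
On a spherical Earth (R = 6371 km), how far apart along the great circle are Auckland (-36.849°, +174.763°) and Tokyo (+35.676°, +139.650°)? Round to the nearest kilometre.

Δλ = 139.650 − 174.763 = -35.113°.
Δφ = 35.676 − -36.849 = 72.525°.
a = sin²(Δφ/2) + cos φ₁ · cos φ₂ · sin²(Δλ/2) = 0.409003.
c = 2·atan2(√a, √(1−a)) = 1.38778 rad → d = 6371·c ≈ 8841.56 km.

8842 km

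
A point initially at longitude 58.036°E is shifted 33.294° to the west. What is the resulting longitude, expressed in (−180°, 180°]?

24.742°E

Start at +58.036°; shift −33.294° → +24.742°.
+24.742° already lies in (−180°, 180°].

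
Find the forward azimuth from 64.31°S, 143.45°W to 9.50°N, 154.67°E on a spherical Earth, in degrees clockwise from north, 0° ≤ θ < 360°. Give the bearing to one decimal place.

299.4°

Δλ = 154.67 − -143.45 = 298.12°; wrapped into (−180°, 180°]: -61.88°.
θ = atan2( sin Δλ · cos φ₂ , cos φ₁ · sin φ₂ − sin φ₁ · cos φ₂ · cos Δλ )
  = atan2(-0.86987, 0.49045) = -60.585° → normalised to [0°, 360°): 299.415°.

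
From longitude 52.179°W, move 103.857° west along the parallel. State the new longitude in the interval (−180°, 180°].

Start at -52.179°; shift −103.857° → -156.036°.
-156.036° already lies in (−180°, 180°].

156.036°W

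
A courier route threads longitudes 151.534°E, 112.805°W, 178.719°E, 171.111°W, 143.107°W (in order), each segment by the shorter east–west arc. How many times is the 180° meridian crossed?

Leg 1: +151.534° → -112.805°, shortest Δλ = 95.661° (east) — crosses 180°.
Leg 2: -112.805° → +178.719°, shortest Δλ = -68.476° (west) — crosses 180°.
Leg 3: +178.719° → -171.111°, shortest Δλ = 10.17° (east) — crosses 180°.
Leg 4: -171.111° → -143.107°, shortest Δλ = 28.004° (east) — does not cross 180°.
Total crossings: 3.

3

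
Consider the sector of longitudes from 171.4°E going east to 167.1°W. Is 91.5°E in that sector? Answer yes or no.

No

Band width going east from +171.4° to -167.1°: ((-167.1 − 171.4) mod 360) = 21.5°.
Offset of +91.5° east of the west edge: ((91.5 − 171.4) mod 360) = 280.1°.
280.1° > 21.5° ⇒ outside.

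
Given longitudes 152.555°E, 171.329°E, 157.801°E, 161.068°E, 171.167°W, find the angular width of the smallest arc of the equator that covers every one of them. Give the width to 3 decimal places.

36.278°

Sort the longitudes: -171.167°, +152.555°, +157.801°, +161.068°, +171.329°.
Eastward gaps between consecutive values (wrapping around): 323.722°, 5.246°, 3.267°, 10.261°, 17.504°.
Largest gap = 323.722° ⇒ minimal covering band is its complement: 360° − 323.722° = 36.278°.
Band runs from +152.555° eastward to -171.167°, crossing the antimeridian.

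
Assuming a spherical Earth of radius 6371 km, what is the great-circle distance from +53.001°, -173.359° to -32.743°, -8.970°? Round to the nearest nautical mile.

Δλ = -8.970 − -173.359 = 164.389°.
Δφ = -32.743 − 53.001 = -85.744°.
a = sin²(Δφ/2) + cos φ₁ · cos φ₂ · sin²(Δλ/2) = 0.959735.
c = 2·atan2(√a, √(1−a)) = 2.73753 rad → d = 6371·c ≈ 17440.79 km ≈ 9417.27 nmi.

9417 nmi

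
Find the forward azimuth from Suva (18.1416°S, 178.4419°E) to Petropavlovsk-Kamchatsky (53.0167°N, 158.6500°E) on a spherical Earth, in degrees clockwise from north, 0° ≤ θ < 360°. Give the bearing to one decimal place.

Δλ = 158.6500 − 178.4419 = -19.7919°.
θ = atan2( sin Δλ · cos φ₂ , cos φ₁ · sin φ₂ − sin φ₁ · cos φ₂ · cos Δλ )
  = atan2(-0.20370, 0.93535) = -12.286° → normalised to [0°, 360°): 347.714°.

347.7°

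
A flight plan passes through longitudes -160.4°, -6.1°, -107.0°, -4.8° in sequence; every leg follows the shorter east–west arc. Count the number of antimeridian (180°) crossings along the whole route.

Leg 1: -160.4° → -6.1°, shortest Δλ = 154.3° (east) — does not cross 180°.
Leg 2: -6.1° → -107.0°, shortest Δλ = -100.9° (west) — does not cross 180°.
Leg 3: -107.0° → -4.8°, shortest Δλ = 102.2° (east) — does not cross 180°.
Total crossings: 0.

0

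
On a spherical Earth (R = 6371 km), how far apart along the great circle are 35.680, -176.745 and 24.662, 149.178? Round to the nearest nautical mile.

1877 nmi

Δλ = 149.178 − -176.745 = 325.923°; wrapped into (−180°, 180°]: -34.077°.
Δφ = 24.662 − 35.680 = -11.018°.
a = sin²(Δφ/2) + cos φ₁ · cos φ₂ · sin²(Δλ/2) = 0.072596.
c = 2·atan2(√a, √(1−a)) = 0.54561 rad → d = 6371·c ≈ 3476.11 km ≈ 1876.95 nmi.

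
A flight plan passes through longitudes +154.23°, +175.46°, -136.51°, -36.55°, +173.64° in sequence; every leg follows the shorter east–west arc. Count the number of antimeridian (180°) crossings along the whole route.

2

Leg 1: +154.23° → +175.46°, shortest Δλ = 21.23° (east) — does not cross 180°.
Leg 2: +175.46° → -136.51°, shortest Δλ = 48.03° (east) — crosses 180°.
Leg 3: -136.51° → -36.55°, shortest Δλ = 99.96° (east) — does not cross 180°.
Leg 4: -36.55° → +173.64°, shortest Δλ = -149.81° (west) — crosses 180°.
Total crossings: 2.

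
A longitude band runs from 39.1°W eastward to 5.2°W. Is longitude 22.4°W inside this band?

Band width going east from -39.1° to -5.2°: ((-5.2 − -39.1) mod 360) = 33.9°.
Offset of -22.4° east of the west edge: ((-22.4 − -39.1) mod 360) = 16.7°.
16.7° ≤ 33.9° ⇒ inside.

Yes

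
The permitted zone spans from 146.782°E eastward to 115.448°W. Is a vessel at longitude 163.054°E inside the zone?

Band width going east from +146.782° to -115.448°: ((-115.448 − 146.782) mod 360) = 97.770°.
Offset of +163.054° east of the west edge: ((163.054 − 146.782) mod 360) = 16.272°.
16.272° ≤ 97.770° ⇒ inside.

Yes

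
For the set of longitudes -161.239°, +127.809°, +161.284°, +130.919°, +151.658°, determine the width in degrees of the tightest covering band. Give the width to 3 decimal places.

Sort the longitudes: -161.239°, +127.809°, +130.919°, +151.658°, +161.284°.
Eastward gaps between consecutive values (wrapping around): 289.048°, 3.110°, 20.739°, 9.626°, 37.477°.
Largest gap = 289.048° ⇒ minimal covering band is its complement: 360° − 289.048° = 70.952°.
Band runs from +127.809° eastward to -161.239°, crossing the antimeridian.

70.952°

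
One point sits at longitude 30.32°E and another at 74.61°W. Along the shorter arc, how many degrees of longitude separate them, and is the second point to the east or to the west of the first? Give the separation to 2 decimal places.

104.93° west

Raw difference: -74.61 − 30.32 = -104.93°.
Normalise into (−180°, 180°]: -104.93° stays -104.93°.
Negative ⇒ the second point lies to the west; separation 104.93°.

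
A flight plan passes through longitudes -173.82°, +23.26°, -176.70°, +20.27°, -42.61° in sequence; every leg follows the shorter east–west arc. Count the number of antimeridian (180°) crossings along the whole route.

Leg 1: -173.82° → +23.26°, shortest Δλ = -162.92° (west) — crosses 180°.
Leg 2: +23.26° → -176.70°, shortest Δλ = 160.04° (east) — crosses 180°.
Leg 3: -176.70° → +20.27°, shortest Δλ = -163.03° (west) — crosses 180°.
Leg 4: +20.27° → -42.61°, shortest Δλ = -62.88° (west) — does not cross 180°.
Total crossings: 3.

3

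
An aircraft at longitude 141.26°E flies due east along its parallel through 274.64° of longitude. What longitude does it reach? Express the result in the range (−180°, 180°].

55.90°E

Start at +141.26°; shift +274.64° → +415.90°.
+415.90° lies outside (−180°, 180°]; subtract 360° → +55.90°.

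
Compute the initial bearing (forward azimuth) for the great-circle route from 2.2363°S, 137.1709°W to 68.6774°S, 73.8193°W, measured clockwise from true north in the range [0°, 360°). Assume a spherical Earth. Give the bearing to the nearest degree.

Δλ = -73.8193 − -137.1709 = 63.3516°.
θ = atan2( sin Δλ · cos φ₂ , cos φ₁ · sin φ₂ − sin φ₁ · cos φ₂ · cos Δλ )
  = atan2(0.32499, -0.92447) = 160.631° → normalised to [0°, 360°): 160.631°.

161°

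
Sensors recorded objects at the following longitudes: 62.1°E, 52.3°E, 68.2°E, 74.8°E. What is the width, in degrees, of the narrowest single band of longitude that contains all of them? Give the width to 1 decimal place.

Sort the longitudes: +52.3°, +62.1°, +68.2°, +74.8°.
Eastward gaps between consecutive values (wrapping around): 9.8°, 6.1°, 6.6°, 337.5°.
Largest gap = 337.5° ⇒ minimal covering band is its complement: 360° − 337.5° = 22.5°.
Band runs from +52.3° eastward to +74.8°.

22.5°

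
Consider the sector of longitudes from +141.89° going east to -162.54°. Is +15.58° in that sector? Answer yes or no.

Band width going east from +141.89° to -162.54°: ((-162.54 − 141.89) mod 360) = 55.57°.
Offset of +15.58° east of the west edge: ((15.58 − 141.89) mod 360) = 233.69°.
233.69° > 55.57° ⇒ outside.

No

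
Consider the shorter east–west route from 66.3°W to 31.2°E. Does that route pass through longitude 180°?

No

Signed shortest Δλ = ((31.2 − -66.3 + 180) mod 360) − 180 = 97.5°.
Going east by 97.5° from -66.3° reaches +31.2° without touching 180°.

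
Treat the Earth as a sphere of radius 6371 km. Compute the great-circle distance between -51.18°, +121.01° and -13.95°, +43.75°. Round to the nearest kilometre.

7919 km

Δλ = 43.75 − 121.01 = -77.26°.
Δφ = -13.95 − -51.18 = 37.23°.
a = sin²(Δφ/2) + cos φ₁ · cos φ₂ · sin²(Δλ/2) = 0.339004.
c = 2·atan2(√a, √(1−a)) = 1.24296 rad → d = 6371·c ≈ 7918.92 km.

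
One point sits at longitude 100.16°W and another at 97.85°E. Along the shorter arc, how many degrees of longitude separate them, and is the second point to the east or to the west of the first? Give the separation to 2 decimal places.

161.99° west

Raw difference: 97.85 − -100.16 = 198.01°.
Normalise into (−180°, 180°]: 198.01° − 360° = -161.99°.
Negative ⇒ the second point lies to the west; separation 161.99°.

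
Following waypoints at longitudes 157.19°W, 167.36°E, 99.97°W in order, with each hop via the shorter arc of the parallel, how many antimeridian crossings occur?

2

Leg 1: -157.19° → +167.36°, shortest Δλ = -35.45° (west) — crosses 180°.
Leg 2: +167.36° → -99.97°, shortest Δλ = 92.67° (east) — crosses 180°.
Total crossings: 2.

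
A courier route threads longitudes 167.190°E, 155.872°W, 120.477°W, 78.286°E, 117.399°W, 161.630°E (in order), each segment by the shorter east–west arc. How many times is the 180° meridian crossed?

4

Leg 1: +167.190° → -155.872°, shortest Δλ = 36.938° (east) — crosses 180°.
Leg 2: -155.872° → -120.477°, shortest Δλ = 35.395° (east) — does not cross 180°.
Leg 3: -120.477° → +78.286°, shortest Δλ = -161.237° (west) — crosses 180°.
Leg 4: +78.286° → -117.399°, shortest Δλ = 164.315° (east) — crosses 180°.
Leg 5: -117.399° → +161.630°, shortest Δλ = -80.971° (west) — crosses 180°.
Total crossings: 4.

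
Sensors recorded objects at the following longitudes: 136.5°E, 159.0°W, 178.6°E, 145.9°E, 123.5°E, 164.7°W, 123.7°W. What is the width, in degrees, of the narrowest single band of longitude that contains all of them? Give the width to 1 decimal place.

112.8°

Sort the longitudes: -164.7°, -159.0°, -123.7°, +123.5°, +136.5°, +145.9°, +178.6°.
Eastward gaps between consecutive values (wrapping around): 5.7°, 35.3°, 247.2°, 13.0°, 9.4°, 32.7°, 16.7°.
Largest gap = 247.2° ⇒ minimal covering band is its complement: 360° − 247.2° = 112.8°.
Band runs from +123.5° eastward to -123.7°, crossing the antimeridian.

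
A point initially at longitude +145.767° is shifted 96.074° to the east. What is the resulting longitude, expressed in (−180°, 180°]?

Start at +145.767°; shift +96.074° → +241.841°.
+241.841° lies outside (−180°, 180°]; subtract 360° → -118.159°.

-118.159°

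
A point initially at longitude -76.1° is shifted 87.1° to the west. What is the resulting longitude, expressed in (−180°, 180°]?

-163.2°

Start at -76.1°; shift −87.1° → -163.2°.
-163.2° already lies in (−180°, 180°].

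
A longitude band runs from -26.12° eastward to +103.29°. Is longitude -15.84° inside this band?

Band width going east from -26.12° to +103.29°: ((103.29 − -26.12) mod 360) = 129.41°.
Offset of -15.84° east of the west edge: ((-15.84 − -26.12) mod 360) = 10.28°.
10.28° ≤ 129.41° ⇒ inside.

Yes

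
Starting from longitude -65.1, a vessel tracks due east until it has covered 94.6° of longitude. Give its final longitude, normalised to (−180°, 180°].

+29.5°

Start at -65.1°; shift +94.6° → +29.5°.
+29.5° already lies in (−180°, 180°].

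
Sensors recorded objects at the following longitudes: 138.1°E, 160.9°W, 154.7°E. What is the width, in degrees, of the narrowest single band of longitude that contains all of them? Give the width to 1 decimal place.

Sort the longitudes: -160.9°, +138.1°, +154.7°.
Eastward gaps between consecutive values (wrapping around): 299.0°, 16.6°, 44.4°.
Largest gap = 299.0° ⇒ minimal covering band is its complement: 360° − 299.0° = 61.0°.
Band runs from +138.1° eastward to -160.9°, crossing the antimeridian.

61.0°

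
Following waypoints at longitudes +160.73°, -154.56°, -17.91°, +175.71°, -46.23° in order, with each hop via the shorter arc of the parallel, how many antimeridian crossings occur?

3

Leg 1: +160.73° → -154.56°, shortest Δλ = 44.71° (east) — crosses 180°.
Leg 2: -154.56° → -17.91°, shortest Δλ = 136.65° (east) — does not cross 180°.
Leg 3: -17.91° → +175.71°, shortest Δλ = -166.38° (west) — crosses 180°.
Leg 4: +175.71° → -46.23°, shortest Δλ = 138.06° (east) — crosses 180°.
Total crossings: 3.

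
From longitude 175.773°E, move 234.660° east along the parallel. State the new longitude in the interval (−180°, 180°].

50.433°E

Start at +175.773°; shift +234.660° → +410.433°.
+410.433° lies outside (−180°, 180°]; subtract 360° → +50.433°.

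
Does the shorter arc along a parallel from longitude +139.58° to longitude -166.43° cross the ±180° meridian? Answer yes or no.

Naïve |-166.43 − 139.58| = 306.01° > 180°, so the shorter arc goes the other way round — across 180°.
Signed shortest Δλ = ((-166.43 − 139.58 + 180) mod 360) − 180 = 53.99°.
Going east by 53.99° from +139.58° passes through 180° before reaching -166.43°.

Yes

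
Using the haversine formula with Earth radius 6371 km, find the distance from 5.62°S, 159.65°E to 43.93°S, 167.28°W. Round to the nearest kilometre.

5342 km

Δλ = -167.28 − 159.65 = -326.93°; wrapped into (−180°, 180°]: 33.07°.
Δφ = -43.93 − -5.62 = -38.31°.
a = sin²(Δφ/2) + cos φ₁ · cos φ₂ · sin²(Δλ/2) = 0.165719.
c = 2·atan2(√a, √(1−a)) = 0.83852 rad → d = 6371·c ≈ 5342.23 km.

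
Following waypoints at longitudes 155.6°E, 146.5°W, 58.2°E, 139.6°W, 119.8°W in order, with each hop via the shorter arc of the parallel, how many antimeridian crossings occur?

Leg 1: +155.6° → -146.5°, shortest Δλ = 57.9° (east) — crosses 180°.
Leg 2: -146.5° → +58.2°, shortest Δλ = -155.3° (west) — crosses 180°.
Leg 3: +58.2° → -139.6°, shortest Δλ = 162.2° (east) — crosses 180°.
Leg 4: -139.6° → -119.8°, shortest Δλ = 19.8° (east) — does not cross 180°.
Total crossings: 3.

3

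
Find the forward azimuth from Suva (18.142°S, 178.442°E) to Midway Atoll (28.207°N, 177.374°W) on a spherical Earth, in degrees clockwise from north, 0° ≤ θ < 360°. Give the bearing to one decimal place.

5.1°

Δλ = -177.374 − 178.442 = -355.816°; wrapped into (−180°, 180°]: 4.184°.
θ = atan2( sin Δλ · cos φ₂ , cos φ₁ · sin φ₂ − sin φ₁ · cos φ₂ · cos Δλ )
  = atan2(0.06430, 0.72283) = 5.083° → normalised to [0°, 360°): 5.083°.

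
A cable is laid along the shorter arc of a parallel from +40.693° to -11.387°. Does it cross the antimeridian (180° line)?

No

Signed shortest Δλ = ((-11.387 − 40.693 + 180) mod 360) − 180 = -52.08°.
Going west by 52.08° from +40.693° reaches -11.387° without touching 180°.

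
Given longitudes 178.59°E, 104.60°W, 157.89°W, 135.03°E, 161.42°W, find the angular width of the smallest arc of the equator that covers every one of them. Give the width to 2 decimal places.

Sort the longitudes: -161.42°, -157.89°, -104.60°, +135.03°, +178.59°.
Eastward gaps between consecutive values (wrapping around): 3.53°, 53.29°, 239.63°, 43.56°, 19.99°.
Largest gap = 239.63° ⇒ minimal covering band is its complement: 360° − 239.63° = 120.37°.
Band runs from +135.03° eastward to -104.60°, crossing the antimeridian.

120.37°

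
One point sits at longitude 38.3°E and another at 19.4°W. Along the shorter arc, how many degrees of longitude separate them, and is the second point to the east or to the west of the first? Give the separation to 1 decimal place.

Raw difference: -19.4 − 38.3 = -57.7°.
Normalise into (−180°, 180°]: -57.7° stays -57.7°.
Negative ⇒ the second point lies to the west; separation 57.7°.

57.7° west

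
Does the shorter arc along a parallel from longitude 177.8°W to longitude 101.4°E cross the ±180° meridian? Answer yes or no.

Naïve |101.4 − -177.8| = 279.2° > 180°, so the shorter arc goes the other way round — across 180°.
Signed shortest Δλ = ((101.4 − -177.8 + 180) mod 360) − 180 = -80.8°.
Going west by 80.8° from -177.8° passes through 180° before reaching +101.4°.

Yes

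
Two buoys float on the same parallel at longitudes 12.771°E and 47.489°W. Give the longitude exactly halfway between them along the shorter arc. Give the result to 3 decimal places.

17.359°W

Signed shortest Δλ from +12.771° to -47.489° is -60.260°.
Midpoint longitude = +12.771° + (-60.260°)/2 = +12.771° − 30.130° = -17.359°.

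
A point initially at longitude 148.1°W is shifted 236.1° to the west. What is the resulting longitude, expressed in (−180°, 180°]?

Start at -148.1°; shift −236.1° → -384.2°.
-384.2° lies outside (−180°, 180°]; add 360° → -24.2°.

24.2°W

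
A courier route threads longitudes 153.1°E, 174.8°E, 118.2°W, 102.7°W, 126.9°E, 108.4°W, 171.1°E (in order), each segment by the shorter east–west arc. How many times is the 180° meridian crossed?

4

Leg 1: +153.1° → +174.8°, shortest Δλ = 21.7° (east) — does not cross 180°.
Leg 2: +174.8° → -118.2°, shortest Δλ = 67.0° (east) — crosses 180°.
Leg 3: -118.2° → -102.7°, shortest Δλ = 15.5° (east) — does not cross 180°.
Leg 4: -102.7° → +126.9°, shortest Δλ = -130.4° (west) — crosses 180°.
Leg 5: +126.9° → -108.4°, shortest Δλ = 124.7° (east) — crosses 180°.
Leg 6: -108.4° → +171.1°, shortest Δλ = -80.5° (west) — crosses 180°.
Total crossings: 4.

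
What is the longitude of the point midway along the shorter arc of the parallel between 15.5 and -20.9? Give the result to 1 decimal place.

-2.7°

Signed shortest Δλ from +15.5° to -20.9° is -36.4°.
Midpoint longitude = +15.5° + (-36.4°)/2 = +15.5° − 18.2° = -2.7°.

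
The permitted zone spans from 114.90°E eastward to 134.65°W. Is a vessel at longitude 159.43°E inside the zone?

Yes

Band width going east from +114.90° to -134.65°: ((-134.65 − 114.90) mod 360) = 110.45°.
Offset of +159.43° east of the west edge: ((159.43 − 114.90) mod 360) = 44.53°.
44.53° ≤ 110.45° ⇒ inside.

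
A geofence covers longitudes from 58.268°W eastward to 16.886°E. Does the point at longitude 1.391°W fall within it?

Yes

Band width going east from -58.268° to +16.886°: ((16.886 − -58.268) mod 360) = 75.154°.
Offset of -1.391° east of the west edge: ((-1.391 − -58.268) mod 360) = 56.877°.
56.877° ≤ 75.154° ⇒ inside.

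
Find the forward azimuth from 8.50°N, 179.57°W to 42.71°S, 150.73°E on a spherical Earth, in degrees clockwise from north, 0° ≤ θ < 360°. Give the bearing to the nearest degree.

Δλ = 150.73 − -179.57 = 330.30°; wrapped into (−180°, 180°]: -29.70°.
θ = atan2( sin Δλ · cos φ₂ , cos φ₁ · sin φ₂ − sin φ₁ · cos φ₂ · cos Δλ )
  = atan2(-0.36406, -0.76518) = -154.556° → normalised to [0°, 360°): 205.444°.

205°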